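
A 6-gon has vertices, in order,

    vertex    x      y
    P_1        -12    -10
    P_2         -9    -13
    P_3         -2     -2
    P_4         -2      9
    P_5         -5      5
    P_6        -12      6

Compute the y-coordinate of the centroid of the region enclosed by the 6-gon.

Apply the shoelace (surveyor's) formula. First the cross-terms c_i = x_i·y_{i+1} − x_{i+1}·y_i:
  66, -8, -22, 35, 30, 192  ⇒  2A = 293, A = 146.5.
Then Σ (y_i + y_{i+1})·c_i = -1500, so ȳ = -1500 / (6·146.5) = -500/293.

-500/293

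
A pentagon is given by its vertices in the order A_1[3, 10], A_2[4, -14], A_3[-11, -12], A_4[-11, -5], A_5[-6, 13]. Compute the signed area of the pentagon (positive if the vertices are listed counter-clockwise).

A_1→A_2: (3)(-14) − (4)(10) = -82
A_2→A_3: (4)(-12) − (-11)(-14) = -202
A_3→A_4: (-11)(-5) − (-11)(-12) = -77
A_4→A_5: (-11)(13) − (-6)(-5) = -173
A_5→A_1: (-6)(10) − (3)(13) = -99
Σ = -633
Signed area = Σ/2 = -316.5 (negative ⇒ clockwise traversal).

-316.5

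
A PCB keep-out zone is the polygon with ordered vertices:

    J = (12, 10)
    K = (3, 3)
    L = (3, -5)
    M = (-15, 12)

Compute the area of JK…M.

Apply the shoelace (surveyor's) formula: 2A = Σ (x_i·y_{i+1} − x_{i+1}·y_i), indices taken mod 4.
Σ = (6) + (-24) + (-39) + (-294) = -351
Area = |Σ|/2 = 175.5.

175.5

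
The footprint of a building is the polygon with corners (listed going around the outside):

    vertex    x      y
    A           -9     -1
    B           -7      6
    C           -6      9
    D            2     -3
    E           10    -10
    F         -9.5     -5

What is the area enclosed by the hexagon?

Σ = (-61) + (-27) + (0) + (10) + (-145) + (-35.5) = -258.5
Area = |Σ|/2 = 129.25.

129.25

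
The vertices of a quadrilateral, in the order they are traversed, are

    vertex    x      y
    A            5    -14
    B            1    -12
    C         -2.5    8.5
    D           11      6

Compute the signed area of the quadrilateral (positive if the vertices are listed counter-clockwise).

-180

Apply the shoelace formula: 2A = Σ (x_i·y_{i+1} − x_{i+1}·y_i), indices taken mod 4.
Σ = (-46) + (-21.5) + (-108.5) + (-184) = -360
Signed area = Σ/2 = -180 (negative ⇒ clockwise traversal).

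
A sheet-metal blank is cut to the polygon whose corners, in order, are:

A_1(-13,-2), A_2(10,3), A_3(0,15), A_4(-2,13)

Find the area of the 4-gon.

167

Apply the shoelace (surveyor's) formula: 2A = Σ (x_i·y_{i+1} − x_{i+1}·y_i), indices taken mod 4.
Σ = (-19) + (150) + (30) + (173) = 334
Area = |Σ|/2 = 167.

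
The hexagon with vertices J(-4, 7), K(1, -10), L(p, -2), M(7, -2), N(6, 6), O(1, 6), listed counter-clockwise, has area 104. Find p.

The doubled signed area Σ (x_i y_{i+1} − x_{i+1} y_i) is linear in p.
With p=0 it equals 160; the coefficient of p is 8 (from the two edges through L).
So 8·p + 160 = 2·104 = 208 ⇒ p = 6.

6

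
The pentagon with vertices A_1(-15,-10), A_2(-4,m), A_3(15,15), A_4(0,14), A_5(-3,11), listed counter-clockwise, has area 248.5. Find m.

-5

The doubled signed area Σ (x_i y_{i+1} − x_{i+1} y_i) is linear in m.
With m=0 it equals 347; the coefficient of m is -30 (from the two edges through A_2).
So -30·m + 347 = 2·248.5 = 497 ⇒ m = -5.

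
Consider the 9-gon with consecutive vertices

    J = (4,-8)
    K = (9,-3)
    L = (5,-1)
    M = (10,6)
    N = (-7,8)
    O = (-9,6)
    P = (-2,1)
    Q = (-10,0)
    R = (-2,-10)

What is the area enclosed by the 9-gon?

Σ = (60) + (6) + (40) + (122) + (30) + (3) + (10) + (100) + (56) = 427
Area = |Σ|/2 = 213.5.

213.5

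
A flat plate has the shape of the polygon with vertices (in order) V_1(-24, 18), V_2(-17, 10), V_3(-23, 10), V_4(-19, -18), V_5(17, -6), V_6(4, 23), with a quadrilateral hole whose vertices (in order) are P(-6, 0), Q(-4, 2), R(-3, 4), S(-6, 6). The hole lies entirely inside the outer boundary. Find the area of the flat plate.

Outer boundary:
Σ = (66) + (60) + (604) + (420) + (415) + (624) = 2189
Area = |Σ|/2 = 1094.5.
Hole:
Apply the shoelace (surveyor's) formula: 2A = Σ (x_i·y_{i+1} − x_{i+1}·y_i), indices taken mod 4.
Σ = (-12) + (-10) + (6) + (36) = 20
Area = |Σ|/2 = 10.
Net area = 1094.5 − 10 = 1084.5.

1084.5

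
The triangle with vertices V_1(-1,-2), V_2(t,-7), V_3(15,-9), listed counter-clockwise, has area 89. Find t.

Write out the shoelace sum; only the two edges meeting at V_2 involve t:
2·Area = [((-1)·(-7) − t·(-2)) + (t·(-9) − 15·(-7))] + -39
       = -7·t + 73 = 178
⇒ t = -15.

-15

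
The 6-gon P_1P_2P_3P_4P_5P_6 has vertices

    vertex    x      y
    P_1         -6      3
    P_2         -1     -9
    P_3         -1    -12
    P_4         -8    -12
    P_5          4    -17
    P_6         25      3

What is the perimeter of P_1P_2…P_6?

96

|P_1P_2| = √((5)² + (-12)²) = √169 = 13
|P_2P_3| = √((0)² + (-3)²) = √9 = 3
|P_3P_4| = √((-7)² + (0)²) = √49 = 7
|P_4P_5| = √((12)² + (-5)²) = √169 = 13
|P_5P_6| = √((21)² + (20)²) = √841 = 29
|P_6P_1| = √((-31)² + (0)²) = √961 = 31
Perimeter = 13 + 3 + 7 + 13 + 29 + 31 = 96.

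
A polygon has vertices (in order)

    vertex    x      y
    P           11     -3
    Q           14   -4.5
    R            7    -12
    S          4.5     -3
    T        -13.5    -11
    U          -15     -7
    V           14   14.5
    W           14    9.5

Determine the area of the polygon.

303.75

Σ = (-7.5) + (-136.5) + (33) + (-90) + (-70.5) + (-119.5) + (-70) + (-146.5) = -607.5
Area = |Σ|/2 = 303.75.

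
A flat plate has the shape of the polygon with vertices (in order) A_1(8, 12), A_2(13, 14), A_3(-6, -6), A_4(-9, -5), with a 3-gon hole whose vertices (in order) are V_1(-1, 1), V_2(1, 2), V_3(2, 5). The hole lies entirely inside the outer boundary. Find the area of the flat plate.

62.5

Outer boundary:
Apply the shoelace (surveyor's) formula: 2A = Σ (x_i·y_{i+1} − x_{i+1}·y_i), indices taken mod 4.
Σ = (-44) + (6) + (-24) + (-68) = -130
Area = |Σ|/2 = 65.
Hole:
Apply the shoelace (surveyor's) formula: 2A = Σ (x_i·y_{i+1} − x_{i+1}·y_i), indices taken mod 3.
Σ = (-3) + (1) + (7) = 5
Area = |Σ|/2 = 2.5.
Net area = 65 − 2.5 = 62.5.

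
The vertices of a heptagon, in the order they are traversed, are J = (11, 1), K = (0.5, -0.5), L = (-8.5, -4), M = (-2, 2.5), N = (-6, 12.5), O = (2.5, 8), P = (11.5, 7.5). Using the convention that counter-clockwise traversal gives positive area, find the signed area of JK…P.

Σ = (-6) + (-6.25) + (-29.25) + (-10) + (-79.25) + (-73.25) + (-71) = -275
Signed area = Σ/2 = -137.5 (negative ⇒ clockwise traversal).

-137.5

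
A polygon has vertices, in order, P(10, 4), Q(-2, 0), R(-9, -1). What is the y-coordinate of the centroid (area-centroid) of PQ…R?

1

Apply the shoelace formula. First the cross-terms c_i = x_i·y_{i+1} − x_{i+1}·y_i:
  8, 2, -26  ⇒  2A = -16, A = -8.
Then Σ (y_i + y_{i+1})·c_i = -48, so ȳ = -48 / (6·(-8)) = 1.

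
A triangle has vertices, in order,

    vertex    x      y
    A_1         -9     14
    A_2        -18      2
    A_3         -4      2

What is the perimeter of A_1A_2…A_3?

|A_1A_2| = √((-9)² + (-12)²) = √225 = 15
|A_2A_3| = √((14)² + (0)²) = √196 = 14
|A_3A_1| = √((-5)² + (12)²) = √169 = 13
Perimeter = 15 + 14 + 13 = 42.

42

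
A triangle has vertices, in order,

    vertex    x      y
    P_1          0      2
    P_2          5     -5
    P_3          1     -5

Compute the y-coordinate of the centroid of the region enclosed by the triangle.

-8/3

Apply the shoelace formula. First the cross-terms c_i = x_i·y_{i+1} − x_{i+1}·y_i:
  -10, -20, 2  ⇒  2A = -28, A = -14.
Then Σ (y_i + y_{i+1})·c_i = 224, so ȳ = 224 / (6·(-14)) = -8/3.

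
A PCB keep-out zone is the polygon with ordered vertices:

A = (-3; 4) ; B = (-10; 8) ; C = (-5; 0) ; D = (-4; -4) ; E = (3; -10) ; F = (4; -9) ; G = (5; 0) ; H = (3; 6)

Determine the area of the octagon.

Apply the surveyor's formula: 2A = Σ (x_i·y_{i+1} − x_{i+1}·y_i), indices taken mod 8.
Σ = (16) + (40) + (20) + (52) + (13) + (45) + (30) + (30) = 246
Area = |Σ|/2 = 123.

123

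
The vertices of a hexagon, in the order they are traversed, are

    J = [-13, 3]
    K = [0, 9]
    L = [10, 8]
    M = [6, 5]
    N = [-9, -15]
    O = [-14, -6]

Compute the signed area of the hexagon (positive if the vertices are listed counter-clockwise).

J→K: (-13)(9) − (0)(3) = -117
K→L: (0)(8) − (10)(9) = -90
L→M: (10)(5) − (6)(8) = 2
M→N: (6)(-15) − (-9)(5) = -45
N→O: (-9)(-6) − (-14)(-15) = -156
O→J: (-14)(3) − (-13)(-6) = -120
Σ = -526
Signed area = Σ/2 = -263 (negative ⇒ clockwise traversal).

-263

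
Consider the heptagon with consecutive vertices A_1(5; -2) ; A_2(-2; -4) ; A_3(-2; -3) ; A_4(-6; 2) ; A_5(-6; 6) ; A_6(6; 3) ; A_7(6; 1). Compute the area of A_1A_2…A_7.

Cross-terms: -24, -2, -22, -24, -54, -12, -17  ⇒  Σ = -155
Area = |Σ|/2 = 77.5.

77.5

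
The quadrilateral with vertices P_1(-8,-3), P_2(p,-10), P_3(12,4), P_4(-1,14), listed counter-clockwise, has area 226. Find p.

Write out the shoelace sum; only the two edges meeting at P_2 involve p:
2·Area = [((-8)·(-10) − p·(-3)) + (p·4 − 12·(-10))] + 287
       = 7·p + 487 = 452
⇒ p = -5.

-5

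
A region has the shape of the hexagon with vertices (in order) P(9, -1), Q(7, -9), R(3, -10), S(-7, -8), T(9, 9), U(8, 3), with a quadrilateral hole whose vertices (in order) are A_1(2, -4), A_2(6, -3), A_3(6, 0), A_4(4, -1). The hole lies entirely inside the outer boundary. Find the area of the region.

133

Outer boundary:
Apply the surveyor's formula: 2A = Σ (x_i·y_{i+1} − x_{i+1}·y_i), indices taken mod 6.
Σ = (-74) + (-43) + (-94) + (9) + (-45) + (-35) = -282
Area = |Σ|/2 = 141.
Hole:
Apply the surveyor's formula: 2A = Σ (x_i·y_{i+1} − x_{i+1}·y_i), indices taken mod 4.
Σ = (18) + (18) + (-6) + (-14) = 16
Area = |Σ|/2 = 8.
Net area = 141 − 8 = 133.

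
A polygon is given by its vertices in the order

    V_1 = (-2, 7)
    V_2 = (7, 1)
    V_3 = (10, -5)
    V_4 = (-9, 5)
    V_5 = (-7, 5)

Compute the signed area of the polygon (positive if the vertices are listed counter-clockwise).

Σ = (-51) + (-45) + (5) + (-10) + (-39) = -140
Signed area = Σ/2 = -70 (negative ⇒ clockwise traversal).

-70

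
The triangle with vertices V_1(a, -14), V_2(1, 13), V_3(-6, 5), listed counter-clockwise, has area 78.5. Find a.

Write out the shoelace sum; only the two edges meeting at V_1 involve a:
2·Area = [((-6)·(-14) − a·5) + (a·13 − 1·(-14))] + 83
       = 8·a + 181 = 157
⇒ a = -3.

-3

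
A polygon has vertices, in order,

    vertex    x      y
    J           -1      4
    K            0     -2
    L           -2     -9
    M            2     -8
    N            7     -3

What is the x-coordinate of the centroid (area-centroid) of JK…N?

202/107

Apply Gauss's area formula. First the cross-terms c_i = x_i·y_{i+1} − x_{i+1}·y_i:
  2, -4, 34, 50, 25  ⇒  2A = 107, A = 53.5.
Then Σ (x_i + x_{i+1})·c_i = 606, so x̄ = 606 / (6·53.5) = 202/107.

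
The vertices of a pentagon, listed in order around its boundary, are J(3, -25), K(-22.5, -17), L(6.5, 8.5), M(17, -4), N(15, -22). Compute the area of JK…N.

Σ = (-613.5) + (-80.75) + (-170.5) + (-314) + (-309) = -1487.75
Area = |Σ|/2 = 743.875.

743.875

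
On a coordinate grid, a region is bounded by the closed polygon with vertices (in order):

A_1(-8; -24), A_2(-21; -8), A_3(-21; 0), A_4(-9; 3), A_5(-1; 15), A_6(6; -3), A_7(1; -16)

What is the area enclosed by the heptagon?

567.5

Apply the shoelace (surveyor's) formula: 2A = Σ (x_i·y_{i+1} − x_{i+1}·y_i), indices taken mod 7.
A_1→A_2: (-8)(-8) − (-21)(-24) = -440
A_2→A_3: (-21)(0) − (-21)(-8) = -168
A_3→A_4: (-21)(3) − (-9)(0) = -63
A_4→A_5: (-9)(15) − (-1)(3) = -132
A_5→A_6: (-1)(-3) − (6)(15) = -87
A_6→A_7: (6)(-16) − (1)(-3) = -93
A_7→A_1: (1)(-24) − (-8)(-16) = -152
Σ = -1135
Area = |Σ|/2 = 567.5.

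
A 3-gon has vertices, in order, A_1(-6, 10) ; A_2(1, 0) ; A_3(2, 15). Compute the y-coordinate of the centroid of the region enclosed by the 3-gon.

25/3

Apply the surveyor's formula. First the cross-terms c_i = x_i·y_{i+1} − x_{i+1}·y_i:
  -10, 15, 110  ⇒  2A = 115, A = 57.5.
Then Σ (y_i + y_{i+1})·c_i = 2875, so ȳ = 2875 / (6·57.5) = 25/3.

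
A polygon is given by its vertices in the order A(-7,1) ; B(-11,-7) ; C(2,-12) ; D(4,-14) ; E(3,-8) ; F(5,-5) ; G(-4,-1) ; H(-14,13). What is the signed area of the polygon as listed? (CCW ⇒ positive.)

123.5

Apply Gauss's area formula: 2A = Σ (x_i·y_{i+1} − x_{i+1}·y_i), indices taken mod 8.
Σ = (60) + (146) + (20) + (10) + (25) + (-25) + (-66) + (77) = 247
Signed area = Σ/2 = 123.5 (positive ⇒ counter-clockwise traversal).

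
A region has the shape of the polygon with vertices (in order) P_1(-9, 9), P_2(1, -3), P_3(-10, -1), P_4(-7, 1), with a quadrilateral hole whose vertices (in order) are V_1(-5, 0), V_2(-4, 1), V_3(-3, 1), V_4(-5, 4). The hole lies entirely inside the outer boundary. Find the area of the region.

Outer boundary:
Apply the shoelace formula: 2A = Σ (x_i·y_{i+1} − x_{i+1}·y_i), indices taken mod 4.
Σ = (18) + (-31) + (-17) + (-54) = -84
Area = |Σ|/2 = 42.
Hole:
Cross-terms: -5, -1, -7, 20  ⇒  Σ = 7
Area = |Σ|/2 = 3.5.
Net area = 42 − 3.5 = 38.5.

38.5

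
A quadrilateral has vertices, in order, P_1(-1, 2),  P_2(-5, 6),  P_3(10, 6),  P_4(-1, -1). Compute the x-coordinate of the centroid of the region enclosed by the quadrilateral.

Apply the shoelace (surveyor's) formula. First the cross-terms c_i = x_i·y_{i+1} − x_{i+1}·y_i:
  4, -90, -4, -3  ⇒  2A = -93, A = -46.5.
Then Σ (x_i + x_{i+1})·c_i = -504, so x̄ = -504 / (6·(-46.5)) = 56/31.

56/31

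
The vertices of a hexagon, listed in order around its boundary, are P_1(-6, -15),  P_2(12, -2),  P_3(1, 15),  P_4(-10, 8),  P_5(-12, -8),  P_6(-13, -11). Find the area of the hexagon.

432.5

Apply the shoelace (surveyor's) formula: 2A = Σ (x_i·y_{i+1} − x_{i+1}·y_i), indices taken mod 6.
Cross-terms: 192, 182, 158, 176, 28, 129  ⇒  Σ = 865
Area = |Σ|/2 = 432.5.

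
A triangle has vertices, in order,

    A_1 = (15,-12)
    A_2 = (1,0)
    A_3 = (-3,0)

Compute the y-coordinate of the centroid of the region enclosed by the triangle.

-4

Apply the shoelace formula. First the cross-terms c_i = x_i·y_{i+1} − x_{i+1}·y_i:
  12, 0, 36  ⇒  2A = 48, A = 24.
Then Σ (y_i + y_{i+1})·c_i = -576, so ȳ = -576 / (6·24) = -4.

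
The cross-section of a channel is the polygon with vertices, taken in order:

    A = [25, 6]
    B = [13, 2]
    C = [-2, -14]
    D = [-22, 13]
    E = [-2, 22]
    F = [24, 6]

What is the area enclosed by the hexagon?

772

A→B: (25)(2) − (13)(6) = -28
B→C: (13)(-14) − (-2)(2) = -178
C→D: (-2)(13) − (-22)(-14) = -334
D→E: (-22)(22) − (-2)(13) = -458
E→F: (-2)(6) − (24)(22) = -540
F→A: (24)(6) − (25)(6) = -6
Σ = -1544
Area = |Σ|/2 = 772.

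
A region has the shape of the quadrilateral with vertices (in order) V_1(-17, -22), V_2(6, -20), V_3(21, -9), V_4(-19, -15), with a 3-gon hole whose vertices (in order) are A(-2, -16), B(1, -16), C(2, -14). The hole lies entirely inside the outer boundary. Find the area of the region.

Outer boundary:
V_1→V_2: (-17)(-20) − (6)(-22) = 472
V_2→V_3: (6)(-9) − (21)(-20) = 366
V_3→V_4: (21)(-15) − (-19)(-9) = -486
V_4→V_1: (-19)(-22) − (-17)(-15) = 163
Σ = 515
Area = |Σ|/2 = 257.5.
Hole:
Σ = (48) + (18) + (-60) = 6
Area = |Σ|/2 = 3.
Net area = 257.5 − 3 = 254.5.

254.5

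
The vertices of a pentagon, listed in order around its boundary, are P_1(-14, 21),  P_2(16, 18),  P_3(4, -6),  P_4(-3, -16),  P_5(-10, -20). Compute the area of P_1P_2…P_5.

714

P_1→P_2: (-14)(18) − (16)(21) = -588
P_2→P_3: (16)(-6) − (4)(18) = -168
P_3→P_4: (4)(-16) − (-3)(-6) = -82
P_4→P_5: (-3)(-20) − (-10)(-16) = -100
P_5→P_1: (-10)(21) − (-14)(-20) = -490
Σ = -1428
Area = |Σ|/2 = 714.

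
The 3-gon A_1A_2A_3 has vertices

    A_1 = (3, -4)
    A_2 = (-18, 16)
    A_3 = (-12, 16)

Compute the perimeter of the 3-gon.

|A_1A_2| = √((-21)² + (20)²) = √841 = 29
|A_2A_3| = √((6)² + (0)²) = √36 = 6
|A_3A_1| = √((15)² + (-20)²) = √625 = 25
Perimeter = 29 + 6 + 25 = 60.

60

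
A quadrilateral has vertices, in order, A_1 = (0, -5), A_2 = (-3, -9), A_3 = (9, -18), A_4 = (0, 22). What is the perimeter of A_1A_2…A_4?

|A_1A_2| = √((-3)² + (-4)²) = √25 = 5
|A_2A_3| = √((12)² + (-9)²) = √225 = 15
|A_3A_4| = √((-9)² + (40)²) = √1681 = 41
|A_4A_1| = √((0)² + (-27)²) = √729 = 27
Perimeter = 5 + 15 + 41 + 27 = 88.

88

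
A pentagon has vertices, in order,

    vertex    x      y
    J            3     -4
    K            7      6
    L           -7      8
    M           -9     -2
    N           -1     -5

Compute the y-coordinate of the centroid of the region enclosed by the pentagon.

Apply Gauss's area formula. First the cross-terms c_i = x_i·y_{i+1} − x_{i+1}·y_i:
  46, 98, 86, 43, 19  ⇒  2A = 292, A = 146.
Then Σ (y_i + y_{i+1})·c_i = 1508, so ȳ = 1508 / (6·146) = 377/219.

377/219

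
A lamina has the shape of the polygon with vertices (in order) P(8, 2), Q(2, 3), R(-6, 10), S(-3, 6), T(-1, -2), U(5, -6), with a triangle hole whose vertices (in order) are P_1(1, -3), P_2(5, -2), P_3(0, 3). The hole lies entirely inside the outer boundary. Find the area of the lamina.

Outer boundary:
Cross-terms: 20, 38, -6, 12, 16, 58  ⇒  Σ = 138
Area = |Σ|/2 = 69.
Hole:
Apply Gauss's area formula: 2A = Σ (x_i·y_{i+1} − x_{i+1}·y_i), indices taken mod 3.
P_1→P_2: (1)(-2) − (5)(-3) = 13
P_2→P_3: (5)(3) − (0)(-2) = 15
P_3→P_1: (0)(-3) − (1)(3) = -3
Σ = 25
Area = |Σ|/2 = 12.5.
Net area = 69 − 12.5 = 56.5.

56.5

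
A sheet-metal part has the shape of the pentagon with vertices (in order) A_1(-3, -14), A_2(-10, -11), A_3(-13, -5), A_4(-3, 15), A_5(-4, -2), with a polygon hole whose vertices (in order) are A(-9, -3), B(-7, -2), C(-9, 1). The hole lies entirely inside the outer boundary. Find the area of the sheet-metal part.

Outer boundary:
Apply the shoelace (surveyor's) formula: 2A = Σ (x_i·y_{i+1} − x_{i+1}·y_i), indices taken mod 5.
A_1→A_2: (-3)(-11) − (-10)(-14) = -107
A_2→A_3: (-10)(-5) − (-13)(-11) = -93
A_3→A_4: (-13)(15) − (-3)(-5) = -210
A_4→A_5: (-3)(-2) − (-4)(15) = 66
A_5→A_1: (-4)(-14) − (-3)(-2) = 50
Σ = -294
Area = |Σ|/2 = 147.
Hole:
Apply the surveyor's formula: 2A = Σ (x_i·y_{i+1} − x_{i+1}·y_i), indices taken mod 3.
Σ = (-3) + (-25) + (36) = 8
Area = |Σ|/2 = 4.
Net area = 147 − 4 = 143.

143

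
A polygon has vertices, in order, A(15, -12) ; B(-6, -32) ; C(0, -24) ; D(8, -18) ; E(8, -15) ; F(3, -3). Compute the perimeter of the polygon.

80

|AB| = √((-21)² + (-20)²) = √841 = 29
|BC| = √((6)² + (8)²) = √100 = 10
|CD| = √((8)² + (6)²) = √100 = 10
|DE| = √((0)² + (3)²) = √9 = 3
|EF| = √((-5)² + (12)²) = √169 = 13
|FA| = √((12)² + (-9)²) = √225 = 15
Perimeter = 29 + 10 + 10 + 3 + 13 + 15 = 80.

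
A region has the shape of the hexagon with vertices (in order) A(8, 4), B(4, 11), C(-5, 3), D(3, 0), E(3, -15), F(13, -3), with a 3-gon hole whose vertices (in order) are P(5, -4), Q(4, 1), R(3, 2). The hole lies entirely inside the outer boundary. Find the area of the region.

Outer boundary:
Apply the shoelace formula: 2A = Σ (x_i·y_{i+1} − x_{i+1}·y_i), indices taken mod 6.
Cross-terms: 72, 67, -9, -45, 186, 76  ⇒  Σ = 347
Area = |Σ|/2 = 173.5.
Hole:
Apply Gauss's area formula: 2A = Σ (x_i·y_{i+1} − x_{i+1}·y_i), indices taken mod 3.
Σ = (21) + (5) + (-22) = 4
Area = |Σ|/2 = 2.
Net area = 173.5 − 2 = 171.5.

171.5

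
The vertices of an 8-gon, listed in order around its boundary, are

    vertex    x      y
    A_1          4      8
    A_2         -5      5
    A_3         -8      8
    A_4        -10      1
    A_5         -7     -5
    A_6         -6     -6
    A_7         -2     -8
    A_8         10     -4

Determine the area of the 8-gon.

A_1→A_2: (4)(5) − (-5)(8) = 60
A_2→A_3: (-5)(8) − (-8)(5) = 0
A_3→A_4: (-8)(1) − (-10)(8) = 72
A_4→A_5: (-10)(-5) − (-7)(1) = 57
A_5→A_6: (-7)(-6) − (-6)(-5) = 12
A_6→A_7: (-6)(-8) − (-2)(-6) = 36
A_7→A_8: (-2)(-4) − (10)(-8) = 88
A_8→A_1: (10)(8) − (4)(-4) = 96
Σ = 421
Area = |Σ|/2 = 210.5.

210.5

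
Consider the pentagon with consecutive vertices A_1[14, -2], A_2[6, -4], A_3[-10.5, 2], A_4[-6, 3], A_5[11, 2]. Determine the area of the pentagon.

94.25

Σ = (-44) + (-30) + (-19.5) + (-45) + (-50) = -188.5
Area = |Σ|/2 = 94.25.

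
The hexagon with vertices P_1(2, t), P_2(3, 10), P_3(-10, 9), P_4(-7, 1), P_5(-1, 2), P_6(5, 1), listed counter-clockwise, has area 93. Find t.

6

Write out the shoelace sum; only the two edges meeting at P_1 involve t:
2·Area = [(5·t − 2·1) + (2·10 − 3·t)] + 156
       = 2·t + 174 = 186
⇒ t = 6.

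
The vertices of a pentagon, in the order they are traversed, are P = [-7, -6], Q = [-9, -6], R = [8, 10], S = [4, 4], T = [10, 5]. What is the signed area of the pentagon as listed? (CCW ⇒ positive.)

Apply the surveyor's formula: 2A = Σ (x_i·y_{i+1} − x_{i+1}·y_i), indices taken mod 5.
Σ = (-12) + (-42) + (-8) + (-20) + (-25) = -107
Signed area = Σ/2 = -53.5 (negative ⇒ clockwise traversal).

-53.5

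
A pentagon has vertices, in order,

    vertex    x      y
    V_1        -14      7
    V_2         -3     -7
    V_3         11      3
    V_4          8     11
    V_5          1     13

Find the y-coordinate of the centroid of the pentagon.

1183/283

Apply the shoelace (surveyor's) formula. First the cross-terms c_i = x_i·y_{i+1} − x_{i+1}·y_i:
  119, 68, 97, 93, 189  ⇒  2A = 566, A = 283.
Then Σ (y_i + y_{i+1})·c_i = 7098, so ȳ = 7098 / (6·283) = 1183/283.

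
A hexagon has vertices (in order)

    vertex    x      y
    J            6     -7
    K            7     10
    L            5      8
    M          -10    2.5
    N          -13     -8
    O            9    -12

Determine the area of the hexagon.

Apply the shoelace (surveyor's) formula: 2A = Σ (x_i·y_{i+1} − x_{i+1}·y_i), indices taken mod 6.
J→K: (6)(10) − (7)(-7) = 109
K→L: (7)(8) − (5)(10) = 6
L→M: (5)(2.5) − (-10)(8) = 92.5
M→N: (-10)(-8) − (-13)(2.5) = 112.5
N→O: (-13)(-12) − (9)(-8) = 228
O→J: (9)(-7) − (6)(-12) = 9
Σ = 557
Area = |Σ|/2 = 278.5.

278.5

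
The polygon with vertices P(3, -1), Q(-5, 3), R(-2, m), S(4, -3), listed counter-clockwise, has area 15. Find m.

-1

The doubled signed area Σ (x_i y_{i+1} − x_{i+1} y_i) is linear in m.
With m=0 it equals 21; the coefficient of m is -9 (from the two edges through R).
So -9·m + 21 = 2·15 = 30 ⇒ m = -1.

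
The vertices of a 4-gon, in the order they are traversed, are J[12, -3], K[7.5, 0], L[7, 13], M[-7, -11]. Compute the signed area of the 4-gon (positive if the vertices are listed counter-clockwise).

143.5

Apply the surveyor's formula: 2A = Σ (x_i·y_{i+1} − x_{i+1}·y_i), indices taken mod 4.
J→K: (12)(0) − (7.5)(-3) = 22.5
K→L: (7.5)(13) − (7)(0) = 97.5
L→M: (7)(-11) − (-7)(13) = 14
M→J: (-7)(-3) − (12)(-11) = 153
Σ = 287
Signed area = Σ/2 = 143.5 (positive ⇒ counter-clockwise traversal).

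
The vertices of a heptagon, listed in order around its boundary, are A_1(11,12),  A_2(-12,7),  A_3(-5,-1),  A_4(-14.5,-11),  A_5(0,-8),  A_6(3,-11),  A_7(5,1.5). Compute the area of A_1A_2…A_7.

Σ = (221) + (47) + (40.5) + (116) + (24) + (59.5) + (43.5) = 551.5
Area = |Σ|/2 = 275.75.

275.75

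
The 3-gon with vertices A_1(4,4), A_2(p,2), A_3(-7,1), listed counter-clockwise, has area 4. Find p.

The doubled signed area Σ (x_i y_{i+1} − x_{i+1} y_i) is linear in p.
With p=0 it equals -10; the coefficient of p is -3 (from the two edges through A_2).
So -3·p + -10 = 2·4 = 8 ⇒ p = -6.

-6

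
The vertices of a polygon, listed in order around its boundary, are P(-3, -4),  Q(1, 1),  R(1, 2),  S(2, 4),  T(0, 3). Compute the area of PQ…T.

Apply the surveyor's formula: 2A = Σ (x_i·y_{i+1} − x_{i+1}·y_i), indices taken mod 5.
Σ = (1) + (1) + (0) + (6) + (9) = 17
Area = |Σ|/2 = 8.5.

8.5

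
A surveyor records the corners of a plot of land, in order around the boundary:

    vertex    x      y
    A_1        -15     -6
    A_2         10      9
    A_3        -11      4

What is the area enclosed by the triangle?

Apply Gauss's area formula: 2A = Σ (x_i·y_{i+1} − x_{i+1}·y_i), indices taken mod 3.
Cross-terms: -75, 139, 126  ⇒  Σ = 190
Area = |Σ|/2 = 95.

95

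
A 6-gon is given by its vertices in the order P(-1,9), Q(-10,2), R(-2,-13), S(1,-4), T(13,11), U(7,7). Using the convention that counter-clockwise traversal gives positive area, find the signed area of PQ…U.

195

Σ = (88) + (134) + (21) + (63) + (14) + (70) = 390
Signed area = Σ/2 = 195 (positive ⇒ counter-clockwise traversal).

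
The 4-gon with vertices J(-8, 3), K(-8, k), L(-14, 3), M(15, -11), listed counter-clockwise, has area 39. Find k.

The doubled signed area Σ (x_i y_{i+1} − x_{i+1} y_i) is linear in k.
With k=0 it equals 66; the coefficient of k is 6 (from the two edges through K).
So 6·k + 66 = 2·39 = 78 ⇒ k = 2.

2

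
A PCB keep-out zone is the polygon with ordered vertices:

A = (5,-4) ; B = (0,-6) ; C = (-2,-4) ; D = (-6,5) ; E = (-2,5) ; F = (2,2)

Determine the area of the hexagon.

64

Apply the shoelace (surveyor's) formula: 2A = Σ (x_i·y_{i+1} − x_{i+1}·y_i), indices taken mod 6.
Σ = (-30) + (-12) + (-34) + (-20) + (-14) + (-18) = -128
Area = |Σ|/2 = 64.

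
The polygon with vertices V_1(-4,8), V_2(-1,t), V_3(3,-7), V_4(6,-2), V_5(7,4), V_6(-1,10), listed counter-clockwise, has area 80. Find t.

The doubled signed area Σ (x_i y_{i+1} − x_{i+1} y_i) is linear in t.
With t=0 it equals 195; the coefficient of t is -7 (from the two edges through V_2).
So -7·t + 195 = 2·80 = 160 ⇒ t = 5.

5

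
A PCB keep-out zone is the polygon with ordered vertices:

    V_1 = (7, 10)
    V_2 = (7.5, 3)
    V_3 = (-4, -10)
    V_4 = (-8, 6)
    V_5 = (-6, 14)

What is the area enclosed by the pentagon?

227.5

V_1→V_2: (7)(3) − (7.5)(10) = -54
V_2→V_3: (7.5)(-10) − (-4)(3) = -63
V_3→V_4: (-4)(6) − (-8)(-10) = -104
V_4→V_5: (-8)(14) − (-6)(6) = -76
V_5→V_1: (-6)(10) − (7)(14) = -158
Σ = -455
Area = |Σ|/2 = 227.5.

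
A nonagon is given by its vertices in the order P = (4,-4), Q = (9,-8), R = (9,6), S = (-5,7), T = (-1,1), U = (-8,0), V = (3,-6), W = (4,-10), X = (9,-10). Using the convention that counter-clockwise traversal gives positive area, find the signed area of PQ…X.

164.5

Apply the surveyor's formula: 2A = Σ (x_i·y_{i+1} − x_{i+1}·y_i), indices taken mod 9.
Cross-terms: 4, 126, 93, 2, 8, 48, -6, 50, 4  ⇒  Σ = 329
Signed area = Σ/2 = 164.5 (positive ⇒ counter-clockwise traversal).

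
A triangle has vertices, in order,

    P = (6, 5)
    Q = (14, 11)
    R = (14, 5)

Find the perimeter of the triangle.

|PQ| = √((8)² + (6)²) = √100 = 10
|QR| = √((0)² + (-6)²) = √36 = 6
|RP| = √((-8)² + (0)²) = √64 = 8
Perimeter = 10 + 6 + 8 = 24.

24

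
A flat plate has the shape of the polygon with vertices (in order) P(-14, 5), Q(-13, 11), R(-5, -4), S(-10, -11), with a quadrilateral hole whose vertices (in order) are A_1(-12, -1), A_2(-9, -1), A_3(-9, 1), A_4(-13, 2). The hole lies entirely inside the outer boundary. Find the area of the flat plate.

77

Outer boundary:
Apply Gauss's area formula: 2A = Σ (x_i·y_{i+1} − x_{i+1}·y_i), indices taken mod 4.
P→Q: (-14)(11) − (-13)(5) = -89
Q→R: (-13)(-4) − (-5)(11) = 107
R→S: (-5)(-11) − (-10)(-4) = 15
S→P: (-10)(5) − (-14)(-11) = -204
Σ = -171
Area = |Σ|/2 = 85.5.
Hole:
Σ = (3) + (-18) + (-5) + (37) = 17
Area = |Σ|/2 = 8.5.
Net area = 85.5 − 8.5 = 77.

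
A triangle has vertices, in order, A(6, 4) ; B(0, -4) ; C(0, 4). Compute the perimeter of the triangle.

24

|AB| = √((-6)² + (-8)²) = √100 = 10
|BC| = √((0)² + (8)²) = √64 = 8
|CA| = √((6)² + (0)²) = √36 = 6
Perimeter = 10 + 8 + 6 = 24.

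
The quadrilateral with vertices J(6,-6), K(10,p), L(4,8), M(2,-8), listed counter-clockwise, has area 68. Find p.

4

The doubled signed area Σ (x_i y_{i+1} − x_{i+1} y_i) is linear in p.
With p=0 it equals 128; the coefficient of p is 2 (from the two edges through K).
So 2·p + 128 = 2·68 = 136 ⇒ p = 4.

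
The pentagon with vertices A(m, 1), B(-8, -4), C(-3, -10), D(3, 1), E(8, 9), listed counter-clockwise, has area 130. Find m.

-10

Write out the shoelace sum; only the two edges meeting at A involve m:
2·Area = [(8·1 − m·9) + (m·(-4) − (-8)·1)] + 114
       = -13·m + 130 = 260
⇒ m = -10.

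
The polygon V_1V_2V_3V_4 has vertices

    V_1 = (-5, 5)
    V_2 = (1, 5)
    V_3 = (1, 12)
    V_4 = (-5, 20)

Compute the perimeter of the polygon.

38

|V_1V_2| = √((6)² + (0)²) = √36 = 6
|V_2V_3| = √((0)² + (7)²) = √49 = 7
|V_3V_4| = √((-6)² + (8)²) = √100 = 10
|V_4V_1| = √((0)² + (-15)²) = √225 = 15
Perimeter = 6 + 7 + 10 + 15 = 38.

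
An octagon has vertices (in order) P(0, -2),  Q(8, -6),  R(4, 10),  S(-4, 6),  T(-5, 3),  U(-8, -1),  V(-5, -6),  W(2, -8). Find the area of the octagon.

Apply the shoelace (surveyor's) formula: 2A = Σ (x_i·y_{i+1} − x_{i+1}·y_i), indices taken mod 8.
Σ = (16) + (104) + (64) + (18) + (29) + (43) + (52) + (-4) = 322
Area = |Σ|/2 = 161.

161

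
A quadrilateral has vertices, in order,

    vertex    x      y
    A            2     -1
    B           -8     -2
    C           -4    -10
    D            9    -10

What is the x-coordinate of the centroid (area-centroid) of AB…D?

-7/201

Apply Gauss's area formula. First the cross-terms c_i = x_i·y_{i+1} − x_{i+1}·y_i:
  -12, 72, 130, 11  ⇒  2A = 201, A = 100.5.
Then Σ (x_i + x_{i+1})·c_i = -21, so x̄ = -21 / (6·100.5) = -7/201.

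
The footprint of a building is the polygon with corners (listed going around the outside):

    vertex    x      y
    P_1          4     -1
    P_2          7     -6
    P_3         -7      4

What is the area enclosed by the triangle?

20

Apply the shoelace formula: 2A = Σ (x_i·y_{i+1} − x_{i+1}·y_i), indices taken mod 3.
Σ = (-17) + (-14) + (-9) = -40
Area = |Σ|/2 = 20.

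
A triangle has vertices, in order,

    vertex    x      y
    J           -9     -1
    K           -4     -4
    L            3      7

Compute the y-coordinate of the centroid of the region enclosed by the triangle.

Apply the shoelace formula. First the cross-terms c_i = x_i·y_{i+1} − x_{i+1}·y_i:
  32, -16, 60  ⇒  2A = 76, A = 38.
Then Σ (y_i + y_{i+1})·c_i = 152, so ȳ = 152 / (6·38) = 2/3.

2/3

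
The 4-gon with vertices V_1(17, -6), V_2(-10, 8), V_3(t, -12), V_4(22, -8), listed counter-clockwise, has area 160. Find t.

The doubled signed area Σ (x_i y_{i+1} − x_{i+1} y_i) is linear in t.
With t=0 it equals 464; the coefficient of t is -16 (from the two edges through V_3).
So -16·t + 464 = 2·160 = 320 ⇒ t = 9.

9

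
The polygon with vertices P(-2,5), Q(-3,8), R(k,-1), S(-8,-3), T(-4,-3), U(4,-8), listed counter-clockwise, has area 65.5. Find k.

-7

Write out the shoelace sum; only the two edges meeting at R involve k:
2·Area = [((-3)·(-1) − k·8) + (k·(-3) − (-8)·(-1))] + 59
       = -11·k + 54 = 131
⇒ k = -7.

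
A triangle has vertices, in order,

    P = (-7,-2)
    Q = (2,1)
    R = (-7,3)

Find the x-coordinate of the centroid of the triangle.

Apply the surveyor's formula. First the cross-terms c_i = x_i·y_{i+1} − x_{i+1}·y_i:
  -3, 13, 35  ⇒  2A = 45, A = 22.5.
Then Σ (x_i + x_{i+1})·c_i = -540, so x̄ = -540 / (6·22.5) = -4.

-4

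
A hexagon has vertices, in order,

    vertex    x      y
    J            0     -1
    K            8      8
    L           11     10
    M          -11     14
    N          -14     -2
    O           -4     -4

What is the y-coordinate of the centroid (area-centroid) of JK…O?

Apply the shoelace (surveyor's) formula. First the cross-terms c_i = x_i·y_{i+1} − x_{i+1}·y_i:
  8, -8, 264, 218, 48, 4  ⇒  2A = 534, A = 267.
Then Σ (y_i + y_{i+1})·c_i = 8556, so ȳ = 8556 / (6·267) = 1426/267.

1426/267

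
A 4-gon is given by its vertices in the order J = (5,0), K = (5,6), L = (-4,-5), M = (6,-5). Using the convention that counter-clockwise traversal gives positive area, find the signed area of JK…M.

Apply the surveyor's formula: 2A = Σ (x_i·y_{i+1} − x_{i+1}·y_i), indices taken mod 4.
Σ = (30) + (-1) + (50) + (25) = 104
Signed area = Σ/2 = 52 (positive ⇒ counter-clockwise traversal).

52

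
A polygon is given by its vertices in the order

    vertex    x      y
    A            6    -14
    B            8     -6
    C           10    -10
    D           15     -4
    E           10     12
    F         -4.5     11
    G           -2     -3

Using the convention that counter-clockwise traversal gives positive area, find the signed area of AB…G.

315.75

A→B: (6)(-6) − (8)(-14) = 76
B→C: (8)(-10) − (10)(-6) = -20
C→D: (10)(-4) − (15)(-10) = 110
D→E: (15)(12) − (10)(-4) = 220
E→F: (10)(11) − (-4.5)(12) = 164
F→G: (-4.5)(-3) − (-2)(11) = 35.5
G→A: (-2)(-14) − (6)(-3) = 46
Σ = 631.5
Signed area = Σ/2 = 315.75 (positive ⇒ counter-clockwise traversal).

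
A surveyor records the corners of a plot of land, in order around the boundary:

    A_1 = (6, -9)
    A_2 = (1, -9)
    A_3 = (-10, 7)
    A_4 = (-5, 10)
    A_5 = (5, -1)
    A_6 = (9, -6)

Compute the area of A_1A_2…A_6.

152

Cross-terms: -45, -83, -65, -45, -21, -45  ⇒  Σ = -304
Area = |Σ|/2 = 152.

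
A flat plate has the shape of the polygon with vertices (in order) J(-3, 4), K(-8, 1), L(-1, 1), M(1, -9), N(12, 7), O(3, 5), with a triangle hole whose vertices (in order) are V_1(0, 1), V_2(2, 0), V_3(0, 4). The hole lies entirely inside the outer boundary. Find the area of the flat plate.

102.5

Outer boundary:
Apply the surveyor's formula: 2A = Σ (x_i·y_{i+1} − x_{i+1}·y_i), indices taken mod 6.
Σ = (29) + (-7) + (8) + (115) + (39) + (27) = 211
Area = |Σ|/2 = 105.5.
Hole:
Apply Gauss's area formula: 2A = Σ (x_i·y_{i+1} − x_{i+1}·y_i), indices taken mod 3.
V_1→V_2: (0)(0) − (2)(1) = -2
V_2→V_3: (2)(4) − (0)(0) = 8
V_3→V_1: (0)(1) − (0)(4) = 0
Σ = 6
Area = |Σ|/2 = 3.
Net area = 105.5 − 3 = 102.5.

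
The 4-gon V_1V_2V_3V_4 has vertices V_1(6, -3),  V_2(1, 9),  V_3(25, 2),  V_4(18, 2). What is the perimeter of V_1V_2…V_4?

|V_1V_2| = √((-5)² + (12)²) = √169 = 13
|V_2V_3| = √((24)² + (-7)²) = √625 = 25
|V_3V_4| = √((-7)² + (0)²) = √49 = 7
|V_4V_1| = √((-12)² + (-5)²) = √169 = 13
Perimeter = 13 + 25 + 7 + 13 = 58.

58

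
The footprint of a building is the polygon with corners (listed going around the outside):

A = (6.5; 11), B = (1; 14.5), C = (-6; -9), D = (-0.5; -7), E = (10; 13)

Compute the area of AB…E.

A→B: (6.5)(14.5) − (1)(11) = 83.25
B→C: (1)(-9) − (-6)(14.5) = 78
C→D: (-6)(-7) − (-0.5)(-9) = 37.5
D→E: (-0.5)(13) − (10)(-7) = 63.5
E→A: (10)(11) − (6.5)(13) = 25.5
Σ = 287.75
Area = |Σ|/2 = 143.875.

143.875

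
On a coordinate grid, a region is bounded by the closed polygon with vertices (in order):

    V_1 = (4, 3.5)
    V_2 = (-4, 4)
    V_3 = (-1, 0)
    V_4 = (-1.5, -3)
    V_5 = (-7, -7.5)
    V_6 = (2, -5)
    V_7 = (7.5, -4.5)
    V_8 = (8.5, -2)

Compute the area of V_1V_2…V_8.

83.375

Apply Gauss's area formula: 2A = Σ (x_i·y_{i+1} − x_{i+1}·y_i), indices taken mod 8.
V_1→V_2: (4)(4) − (-4)(3.5) = 30
V_2→V_3: (-4)(0) − (-1)(4) = 4
V_3→V_4: (-1)(-3) − (-1.5)(0) = 3
V_4→V_5: (-1.5)(-7.5) − (-7)(-3) = -9.75
V_5→V_6: (-7)(-5) − (2)(-7.5) = 50
V_6→V_7: (2)(-4.5) − (7.5)(-5) = 28.5
V_7→V_8: (7.5)(-2) − (8.5)(-4.5) = 23.25
V_8→V_1: (8.5)(3.5) − (4)(-2) = 37.75
Σ = 166.75
Area = |Σ|/2 = 83.375.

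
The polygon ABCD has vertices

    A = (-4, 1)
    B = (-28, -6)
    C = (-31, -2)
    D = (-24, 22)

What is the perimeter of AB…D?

84

|AB| = √((-24)² + (-7)²) = √625 = 25
|BC| = √((-3)² + (4)²) = √25 = 5
|CD| = √((7)² + (24)²) = √625 = 25
|DA| = √((20)² + (-21)²) = √841 = 29
Perimeter = 25 + 5 + 25 + 29 = 84.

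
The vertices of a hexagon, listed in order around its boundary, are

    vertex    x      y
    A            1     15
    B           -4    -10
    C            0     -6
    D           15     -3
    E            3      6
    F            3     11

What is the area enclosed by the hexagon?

156

Apply the shoelace (surveyor's) formula: 2A = Σ (x_i·y_{i+1} − x_{i+1}·y_i), indices taken mod 6.
Σ = (50) + (24) + (90) + (99) + (15) + (34) = 312
Area = |Σ|/2 = 156.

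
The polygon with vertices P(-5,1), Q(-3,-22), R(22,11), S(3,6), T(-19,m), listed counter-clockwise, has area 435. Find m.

Write out the shoelace sum; only the two edges meeting at T involve m:
2·Area = [(3·m − (-19)·6) + ((-19)·1 − (-5)·m)] + 663
       = 8·m + 758 = 870
⇒ m = 14.

14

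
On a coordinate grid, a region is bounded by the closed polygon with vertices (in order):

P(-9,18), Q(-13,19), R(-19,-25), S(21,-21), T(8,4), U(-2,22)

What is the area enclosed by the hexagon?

1135.5

Apply the shoelace (surveyor's) formula: 2A = Σ (x_i·y_{i+1} − x_{i+1}·y_i), indices taken mod 6.
Σ = (63) + (686) + (924) + (252) + (184) + (162) = 2271
Area = |Σ|/2 = 1135.5.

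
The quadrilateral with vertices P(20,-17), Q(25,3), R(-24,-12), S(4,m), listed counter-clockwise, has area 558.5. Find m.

Write out the shoelace sum; only the two edges meeting at S involve m:
2·Area = [((-24)·m − 4·(-12)) + (4·(-17) − 20·m)] + 257
       = -44·m + 237 = 1117
⇒ m = -20.

-20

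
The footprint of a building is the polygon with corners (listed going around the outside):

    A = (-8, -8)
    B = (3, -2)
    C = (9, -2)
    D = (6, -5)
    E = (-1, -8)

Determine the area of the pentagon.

A→B: (-8)(-2) − (3)(-8) = 40
B→C: (3)(-2) − (9)(-2) = 12
C→D: (9)(-5) − (6)(-2) = -33
D→E: (6)(-8) − (-1)(-5) = -53
E→A: (-1)(-8) − (-8)(-8) = -56
Σ = -90
Area = |Σ|/2 = 45.

45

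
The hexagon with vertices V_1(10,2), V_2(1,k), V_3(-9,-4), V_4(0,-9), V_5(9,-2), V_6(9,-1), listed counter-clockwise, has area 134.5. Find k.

The doubled signed area Σ (x_i y_{i+1} − x_{i+1} y_i) is linear in k.
With k=0 it equals 193; the coefficient of k is 19 (from the two edges through V_2).
So 19·k + 193 = 2·134.5 = 269 ⇒ k = 4.

4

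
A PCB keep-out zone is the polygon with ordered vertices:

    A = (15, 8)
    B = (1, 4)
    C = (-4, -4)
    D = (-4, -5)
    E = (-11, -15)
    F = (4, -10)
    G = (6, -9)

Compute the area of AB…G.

Apply Gauss's area formula: 2A = Σ (x_i·y_{i+1} − x_{i+1}·y_i), indices taken mod 7.
Cross-terms: 52, 12, 4, 5, 170, 24, 183  ⇒  Σ = 450
Area = |Σ|/2 = 225.

225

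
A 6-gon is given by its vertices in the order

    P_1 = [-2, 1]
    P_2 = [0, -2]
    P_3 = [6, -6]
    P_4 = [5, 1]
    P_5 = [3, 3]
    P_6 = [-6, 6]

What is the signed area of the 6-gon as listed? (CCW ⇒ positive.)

53

Σ = (4) + (12) + (36) + (12) + (36) + (6) = 106
Signed area = Σ/2 = 53 (positive ⇒ counter-clockwise traversal).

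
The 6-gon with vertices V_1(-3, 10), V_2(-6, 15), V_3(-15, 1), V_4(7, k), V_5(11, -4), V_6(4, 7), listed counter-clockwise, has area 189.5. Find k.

-1

The doubled signed area Σ (x_i y_{i+1} − x_{i+1} y_i) is linear in k.
With k=0 it equals 353; the coefficient of k is -26 (from the two edges through V_4).
So -26·k + 353 = 2·189.5 = 379 ⇒ k = -1.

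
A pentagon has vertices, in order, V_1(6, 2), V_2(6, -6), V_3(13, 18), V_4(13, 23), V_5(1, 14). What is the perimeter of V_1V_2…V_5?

|V_1V_2| = √((0)² + (-8)²) = √64 = 8
|V_2V_3| = √((7)² + (24)²) = √625 = 25
|V_3V_4| = √((0)² + (5)²) = √25 = 5
|V_4V_5| = √((-12)² + (-9)²) = √225 = 15
|V_5V_1| = √((5)² + (-12)²) = √169 = 13
Perimeter = 8 + 25 + 5 + 15 + 13 = 66.

66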